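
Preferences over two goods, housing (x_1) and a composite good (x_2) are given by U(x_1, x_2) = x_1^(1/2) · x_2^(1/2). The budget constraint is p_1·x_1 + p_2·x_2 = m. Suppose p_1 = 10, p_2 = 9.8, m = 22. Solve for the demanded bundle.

x_1* = 1.1, x_2* = 1.1224

At p_1=10, p_2=9.8, m=22: x_1* = 0.5·22/10 = 1.1, x_2* = 1.1224.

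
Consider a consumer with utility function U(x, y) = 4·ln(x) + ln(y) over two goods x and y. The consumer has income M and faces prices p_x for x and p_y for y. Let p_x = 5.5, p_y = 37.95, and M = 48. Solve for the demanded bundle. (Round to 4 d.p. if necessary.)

x* = 6.9818, y* = 0.253

MU_x/MU_y = (4·y)/(x); tangency sets this equal to p_x/p_y.
So 4·p_y·y = p_x·x; combined with the budget, a share 0.8 of income goes to x.
Demand: x*(p_x,p_y,M) = 0.8·M/p_x and y* = 0.2·M/p_y.
At p_x=5.5, p_y=37.95, M=48: x* = 0.8·48/5.5 = 6.9818, y* = 0.253.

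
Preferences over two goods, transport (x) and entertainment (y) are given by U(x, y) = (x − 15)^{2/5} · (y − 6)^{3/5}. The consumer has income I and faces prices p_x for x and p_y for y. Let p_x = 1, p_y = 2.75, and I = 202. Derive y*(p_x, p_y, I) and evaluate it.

MRS = (2/3)·(y−6)/(x−15). Tangency with p_x/p_y gives y−6 = (3/2)·(p_x/p_y)·(x−15).
After buying the subsistence bundle (15, 6), a share 0.4 of the remaining income goes to x: x* = 15 + 0.4·(I − 15p_x − 6p_y)/p_x.
Discretionary income = 202 − 15·1 − 6·2.75 = 170.5; y* = 6 + 0.6·170.5/2.75 = 43.2.

y* = 43.2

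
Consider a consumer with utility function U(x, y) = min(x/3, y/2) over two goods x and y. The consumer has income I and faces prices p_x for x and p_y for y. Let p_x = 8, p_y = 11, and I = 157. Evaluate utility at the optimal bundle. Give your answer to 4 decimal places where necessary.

V = 3.413

With perfect complements, no substitution: consume in ratio x:y = 3:2.
Budget: p_x·x + p_y·(2/3)·x = I, so (3·p_x + 2·p_y)·x = 3·I.
Demand: x*(p_x,p_y,I) = 3·I/(3·p_x + 2·p_y), y* = 2·I/(3·p_x + 2·p_y).
Here 3·8 + 2·11 = 46, giving x* = 10.2391 and y* = 6.8261.
Utility at the optimum: U(10.2391, 6.8261) = 3.413.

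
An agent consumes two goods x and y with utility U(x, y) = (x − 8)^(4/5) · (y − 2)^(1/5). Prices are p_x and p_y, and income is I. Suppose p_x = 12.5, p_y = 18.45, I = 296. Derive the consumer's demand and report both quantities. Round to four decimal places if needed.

x* = 18.1824, y* = 3.7247

This is Cobb-Douglas in (x−8, y−2): tangency gives 0.8·p_y·(y−2) = 0.2·p_x·(x−8).
Substituting into the budget: x* = 8 + 0.8·(I − 8·p_x − 2·p_y)/p_x, and y* = 2 + 0.2·(…)/p_y.
Discretionary income = 296 − 8·12.5 − 2·18.45 = 159.1; x* = 8 + 0.8·159.1/12.5 = 18.1824; y* = 2 + 0.2·159.1/18.45 = 3.7247.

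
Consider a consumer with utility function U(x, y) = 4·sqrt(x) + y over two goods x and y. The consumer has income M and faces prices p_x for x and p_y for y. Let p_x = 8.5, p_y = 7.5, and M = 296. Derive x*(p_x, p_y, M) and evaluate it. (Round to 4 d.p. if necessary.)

MU_x = 2/√x, MU_y = 1. Tangency: 2/√x = p_x/p_y.
Solve: √x = 2·p_y/p_x, so x*(p_x,p_y) = (2·p_y/p_x)², and y* = (M − p_x·x*)/p_y.
Plugging in: x* = (2·7.5/8.5)² = 3.1142.

x* = 3.1142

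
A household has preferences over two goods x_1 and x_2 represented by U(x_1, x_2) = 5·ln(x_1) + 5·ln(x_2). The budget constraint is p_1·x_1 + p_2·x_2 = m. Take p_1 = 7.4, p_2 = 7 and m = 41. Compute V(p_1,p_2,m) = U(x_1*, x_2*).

Tangency: MRS = x_2/x_1 = p_1/p_2.
Rearranging, p_2·x_2 = p_1·x_1. Substituting into the budget gives p_1·x_1·(1 + 1) = m.
Demand: x_1*(p_1,p_2,m) = 0.5·m/p_1 and x_2* = 0.5·m/p_2.
At p_1=7.4, p_2=7, m=41: x_1* = 0.5·41/7.4 = 2.7703, x_2* = 2.9286.
Utility at the optimum: U(2.7703, 2.9286) = 10.4673.

V = 10.4673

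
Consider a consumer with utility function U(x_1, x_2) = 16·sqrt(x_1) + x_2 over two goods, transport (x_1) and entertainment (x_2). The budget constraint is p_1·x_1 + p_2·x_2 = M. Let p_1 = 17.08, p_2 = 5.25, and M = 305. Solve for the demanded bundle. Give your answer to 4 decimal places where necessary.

x_1* = 6.0468, x_2* = 38.4231

Set MRS = p_1/p_2: 8·x_1^(−1/2) = p_1/p_2.
Thus x_1* = (8·p_2/p_1)² — independent of M — with the rest of income spent on x_2.
Plugging in: x_1* = (8·5.25/17.08)² = 6.0468, x_2* = 38.4231.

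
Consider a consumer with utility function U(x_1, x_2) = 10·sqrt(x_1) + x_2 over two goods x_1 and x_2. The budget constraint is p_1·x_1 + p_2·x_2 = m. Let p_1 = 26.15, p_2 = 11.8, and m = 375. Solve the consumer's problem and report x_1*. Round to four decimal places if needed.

x_1* = 5.0905

Plugging in: x_1* = (5·11.8/26.15)² = 5.0905.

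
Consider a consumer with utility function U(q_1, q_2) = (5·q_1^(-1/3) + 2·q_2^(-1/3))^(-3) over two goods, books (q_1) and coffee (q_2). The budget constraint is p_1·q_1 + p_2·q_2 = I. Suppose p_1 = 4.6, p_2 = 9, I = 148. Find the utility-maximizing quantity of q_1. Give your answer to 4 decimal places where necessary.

q_1* = 20.1735

With the ratio pinned down, the budget gives q_1* = I/(p_1 + p_2·(q_2/q_1)) and q_2* = (q_2/q_1)·q_1*.
Numerically q_2/q_1 = 0.304041, so q_1* = 148/(4.6 + 9·0.304041) = 20.1735.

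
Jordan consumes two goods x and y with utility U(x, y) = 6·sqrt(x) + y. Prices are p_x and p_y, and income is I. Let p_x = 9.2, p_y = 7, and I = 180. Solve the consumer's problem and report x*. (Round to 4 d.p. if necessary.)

MU_x = 3/√x, MU_y = 1. Tangency: 3/√x = p_x/p_y.
Solve: √x = 3·p_y/p_x, so x*(p_x,p_y) = (3·p_y/p_x)², and y* = (I − p_x·x*)/p_y.
Plugging in: x* = (3·7/9.2)² = 5.2103.

x* = 5.2103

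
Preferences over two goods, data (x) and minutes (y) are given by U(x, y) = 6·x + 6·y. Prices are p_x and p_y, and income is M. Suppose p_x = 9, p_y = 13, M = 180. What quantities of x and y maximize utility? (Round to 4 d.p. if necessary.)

Linear utility — the consumer picks whichever good has higher MU/price: 6/9 = 0.6667 vs 6/13 = 0.4615.
x gives more utility per dollar, so spend all income on x: x* = M/p_x, y* = 0.
Numerically: x* = 20, y* = 0.

x* = 20, y* = 0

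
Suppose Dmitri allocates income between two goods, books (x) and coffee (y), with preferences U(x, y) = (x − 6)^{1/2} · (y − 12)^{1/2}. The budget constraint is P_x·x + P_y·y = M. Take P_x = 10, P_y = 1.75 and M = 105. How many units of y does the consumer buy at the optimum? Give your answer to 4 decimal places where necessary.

Substituting into the budget: x* = 6 + 0.5·(M − 6·P_x − 12·P_y)/P_x, and y* = 12 + 0.5·(…)/P_y.
Discretionary income = 105 − 6·10 − 12·1.75 = 24; y* = 12 + 0.5·24/1.75 = 18.8571.

y* = 18.8571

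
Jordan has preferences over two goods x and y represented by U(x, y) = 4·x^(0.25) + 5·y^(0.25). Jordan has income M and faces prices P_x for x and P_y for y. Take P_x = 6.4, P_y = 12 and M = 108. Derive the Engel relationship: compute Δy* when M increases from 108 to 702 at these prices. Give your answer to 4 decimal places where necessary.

Δy* = 25.8382

With the ratio pinned down, the budget gives x* = M/(P_x + P_y·(y/x)) and y* = (y/x)·x*.
Numerically y/x = 0.582387, so x* = 108/(6.4 + 12·0.582387) = 8.0665 and y* = 0.582387·8.0665 = 4.6978.
At M' = 702: y* = 30.536. Change: 30.536 − 4.6978 = 25.8382.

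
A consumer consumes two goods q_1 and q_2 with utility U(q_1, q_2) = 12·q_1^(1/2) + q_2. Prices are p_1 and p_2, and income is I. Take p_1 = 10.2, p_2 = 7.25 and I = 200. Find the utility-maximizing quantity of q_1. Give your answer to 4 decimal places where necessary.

q_1* = 18.1877

Utility is quasi-linear in q_2; the FOC for q_1 is 6/√q_1 = p_1/p_2.
Solve: √q_1 = 6·p_2/p_1, so q_1*(p_1,p_2) = (6·p_2/p_1)², and q_2* = (I − p_1·q_1*)/p_2.
Plugging in: q_1* = (6·7.25/10.2)² = 18.1877.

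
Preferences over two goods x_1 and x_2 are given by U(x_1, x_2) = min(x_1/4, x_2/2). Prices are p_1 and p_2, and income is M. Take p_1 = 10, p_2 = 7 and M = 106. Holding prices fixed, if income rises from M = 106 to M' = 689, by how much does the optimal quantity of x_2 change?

Δx_2* = 21.5926

Leontief preferences: the optimum is at the kink where x_1/4 = x_2/2, i.e. x_2 = (1/2)·x_1.
Budget: p_1·x_1 + p_2·(1/2)·x_1 = M, so (4·p_1 + 2·p_2)·x_1 = 4·M.
Demand: x_1*(p_1,p_2,M) = 4·M/(4·p_1 + 2·p_2), x_2* = 2·M/(4·p_1 + 2·p_2).
Here 4·10 + 2·7 = 54, giving x_2* = 3.9259.
At M' = 689: x_2* = 25.5185. Change: 25.5185 − 3.9259 = 21.5926.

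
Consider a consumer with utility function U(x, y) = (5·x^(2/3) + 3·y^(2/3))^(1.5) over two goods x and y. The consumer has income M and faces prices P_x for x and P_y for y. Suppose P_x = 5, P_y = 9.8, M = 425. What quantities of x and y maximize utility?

x* = 80.4752, y* = 2.3086

MRS = MU_x/MU_y = (5/3)·(y/x)^(1/3). Set equal to P_x/P_y.
Hence y/x = ((3/5)·P_x/P_y)^(1/(1/3)), i.e. raised to the 3 power.
Substitute y = (y/x)·x into the budget: x* = M/(P_x + P_y·(y/x)).
Numerically y/x = 0.028687, so x* = 425/(5 + 9.8·0.028687) = 80.4752 and y* = 0.028687·80.4752 = 2.3086.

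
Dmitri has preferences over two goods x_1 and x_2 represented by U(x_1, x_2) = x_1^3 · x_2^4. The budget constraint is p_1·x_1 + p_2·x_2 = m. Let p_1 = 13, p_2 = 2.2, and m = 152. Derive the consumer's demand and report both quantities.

The MRS is (3/4)·x_2/x_1. Set MRS = p_1/p_2.
So 3·p_2·x_2 = 4·p_1·x_1; combined with the budget, a share 3/7 of income goes to x_1.
Demand: x_1*(p_1,p_2,m) = 3/7·m/p_1 and x_2* = 4/7·m/p_2.
At p_1=13, p_2=2.2, m=152: x_1* = 3/7·152/13 = 5.011, x_2* = 39.4805.

x_1* = 5.011, x_2* = 39.4805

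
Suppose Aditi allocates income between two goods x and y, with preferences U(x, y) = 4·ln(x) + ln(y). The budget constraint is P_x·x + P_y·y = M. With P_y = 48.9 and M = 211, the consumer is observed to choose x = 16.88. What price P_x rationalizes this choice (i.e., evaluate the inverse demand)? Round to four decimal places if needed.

Tangency: MRS = 4·y/x = P_x/P_y.
Rearranging, P_y·y = (1/4)·P_x·x. Substituting into the budget gives P_x·x·(1 + (1/4)) = M.
Demand: x*(P_x,P_y,M) = 0.8·M/P_x and y* = 0.2·M/P_y.
Set x* = 16.88 in the demand function and solve for P_x: P_x = 10.

P_x = 10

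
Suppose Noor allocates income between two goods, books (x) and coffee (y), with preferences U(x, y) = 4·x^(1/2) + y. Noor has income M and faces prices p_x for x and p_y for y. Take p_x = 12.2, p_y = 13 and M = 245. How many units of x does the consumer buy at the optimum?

x* = 4.5418

Utility is quasi-linear in y; the FOC for x is 2/√x = p_x/p_y.
Thus x* = (2·p_y/p_x)² — independent of M — with the rest of income spent on y.
Plugging in: x* = (2·13/12.2)² = 4.5418.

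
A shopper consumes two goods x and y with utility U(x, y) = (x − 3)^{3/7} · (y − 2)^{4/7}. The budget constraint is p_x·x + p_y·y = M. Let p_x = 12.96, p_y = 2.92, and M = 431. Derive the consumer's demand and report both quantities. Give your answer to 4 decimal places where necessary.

Let x' = x−3, y' = y−2. MRS = (3/4)·y'/x' = p_x/p_y.
After buying the subsistence bundle (3, 2), a share 3/7 of the remaining income goes to x: x* = 3 + 3/7·(M − 3p_x − 2p_y)/p_x.
Discretionary income = 431 − 3·12.96 − 2·2.92 = 386.28; x* = 3 + 3/7·386.28/12.96 = 15.7738; y* = 2 + 4/7·386.28/2.92 = 77.593.

x* = 15.7738, y* = 77.593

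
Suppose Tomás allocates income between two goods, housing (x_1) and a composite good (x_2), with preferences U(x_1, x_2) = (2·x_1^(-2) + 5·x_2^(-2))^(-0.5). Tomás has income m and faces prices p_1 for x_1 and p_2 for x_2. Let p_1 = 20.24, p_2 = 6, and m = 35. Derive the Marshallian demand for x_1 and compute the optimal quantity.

x_1* = 1.0785

MRS = MU_x_1/MU_x_2 = (2/5)·(x_2/x_1)^(3). Set equal to p_1/p_2.
Solve for the ratio: x_2/x_1 = [(5/2)·p_1/p_2]^(1/3).
With the ratio pinned down, the budget gives x_1* = m/(p_1 + p_2·(x_2/x_1)) and x_2* = (x_2/x_1)·x_1*.
Numerically x_2/x_1 = 2.035478, so x_1* = 35/(20.24 + 6·2.035478) = 1.0785.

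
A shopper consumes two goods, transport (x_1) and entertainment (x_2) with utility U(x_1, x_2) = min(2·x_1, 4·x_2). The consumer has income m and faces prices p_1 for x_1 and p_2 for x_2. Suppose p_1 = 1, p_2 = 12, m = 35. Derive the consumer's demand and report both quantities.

With perfect complements, no substitution: consume in ratio x_1:x_2 = 4:2.
Budget: p_1·x_1 + p_2·(1/2)·x_1 = m, so (4·p_1 + 2·p_2)·x_1 = 4·m.
Demand: x_1*(p_1,p_2,m) = 4·m/(4·p_1 + 2·p_2), x_2* = 2·m/(4·p_1 + 2·p_2).
Here 4·1 + 2·12 = 28, giving x_1* = 5 and x_2* = 2.5.

x_1* = 5, x_2* = 2.5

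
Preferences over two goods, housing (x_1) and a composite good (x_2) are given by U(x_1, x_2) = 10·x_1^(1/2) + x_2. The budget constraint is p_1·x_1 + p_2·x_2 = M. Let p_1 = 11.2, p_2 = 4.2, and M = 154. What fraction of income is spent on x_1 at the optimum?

Utility is quasi-linear in x_2; the FOC for x_1 is 5/√x_1 = p_1/p_2.
Solve: √x_1 = 5·p_2/p_1, so x_1*(p_1,p_2) = (5·p_2/p_1)², and x_2* = (M − p_1·x_1*)/p_2.
Plugging in: x_1* = (5·4.2/11.2)² = 3.5156, x_2* = 27.2917.
Expenditure on x_1: 11.2·3.5156 = 39.375; share = 0.2557.

share on x_1 = 0.2557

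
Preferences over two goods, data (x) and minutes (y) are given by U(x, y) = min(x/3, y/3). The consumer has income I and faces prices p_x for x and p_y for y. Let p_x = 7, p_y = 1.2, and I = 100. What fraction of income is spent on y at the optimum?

With perfect complements, no substitution: consume in ratio x:y = 3:3.
Budget: p_x·x + p_y·x = I, so (3·p_x + 3·p_y)·x = 3·I.
Demand: x*(p_x,p_y,I) = 3·I/(3·p_x + 3·p_y), y* = 3·I/(3·p_x + 3·p_y).
Here 3·7 + 3·1.2 = 24.6, giving x* = 12.1951 and y* = 12.1951.
Expenditure on y: 1.2·12.1951 = 14.6341; share = 0.1463.

share on y = 0.1463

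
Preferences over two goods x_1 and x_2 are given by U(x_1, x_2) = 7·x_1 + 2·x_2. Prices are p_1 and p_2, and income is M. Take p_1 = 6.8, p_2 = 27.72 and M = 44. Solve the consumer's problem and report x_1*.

Perfect substitutes: compare marginal utility per dollar. 7/p_1 vs 2/p_2 → 1.0294 vs 0.0722.
x_1 gives more utility per dollar, so spend all income on x_1: x_1* = M/p_1, x_2* = 0.
Numerically: x_1* = 6.4706, x_2* = 0.

x_1* = 6.4706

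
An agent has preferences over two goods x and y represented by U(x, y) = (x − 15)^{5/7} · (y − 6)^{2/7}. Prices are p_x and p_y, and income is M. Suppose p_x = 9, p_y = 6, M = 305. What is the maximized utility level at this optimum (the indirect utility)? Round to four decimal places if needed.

V = 9.1907

Let x' = x−15, y' = y−6. MRS = (5/2)·y'/x' = p_x/p_y.
Substituting into the budget: x* = 15 + 5/7·(M − 15·p_x − 6·p_y)/p_x, and y* = 6 + 2/7·(…)/p_y.
Discretionary income = 305 − 15·9 − 6·6 = 134; x* = 15 + 5/7·134/9 = 25.6349; y* = 6 + 2/7·134/6 = 12.381.
Utility at the optimum: U(25.6349, 12.381) = 9.1907.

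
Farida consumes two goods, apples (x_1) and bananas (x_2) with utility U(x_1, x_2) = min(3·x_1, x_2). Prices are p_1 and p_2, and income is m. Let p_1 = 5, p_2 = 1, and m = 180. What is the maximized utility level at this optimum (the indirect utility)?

With perfect complements, no substitution: consume in ratio x_1:x_2 = 1:3.
Budget: p_1·x_1 + p_2·3·x_1 = m, so (p_1 + 3·p_2)·x_1 = m.
Demand: x_1*(p_1,p_2,m) = m/(p_1 + 3·p_2), x_2* = 3·m/(p_1 + 3·p_2).
Here 5 + 3·1 = 8, giving x_1* = 22.5 and x_2* = 67.5.
Utility at the optimum: U(22.5, 67.5) = 67.5.

V = 67.5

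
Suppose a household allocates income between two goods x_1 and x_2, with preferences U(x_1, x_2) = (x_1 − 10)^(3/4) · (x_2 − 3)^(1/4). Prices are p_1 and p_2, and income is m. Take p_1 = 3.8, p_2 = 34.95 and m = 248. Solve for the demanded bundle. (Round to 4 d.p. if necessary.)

x_1* = 30.7533, x_2* = 3.7521

Discretionary income = 248 − 10·3.8 − 3·34.95 = 105.15; x_1* = 10 + 0.75·105.15/3.8 = 30.7533; x_2* = 3 + 0.25·105.15/34.95 = 3.7521.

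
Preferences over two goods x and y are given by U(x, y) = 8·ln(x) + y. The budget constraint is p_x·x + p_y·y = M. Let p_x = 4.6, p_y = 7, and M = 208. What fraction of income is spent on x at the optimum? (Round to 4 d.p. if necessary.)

share on x = 0.2692

Set MRS = p_x/p_y: (8/x)/1 = p_x/p_y.
So x*(p_x,p_y) = 8·p_y/p_x, independent of income; and y* = (M − 8·p_y)/p_y.
At the given prices: x* = 8·7/4.6 = 12.1739, and y* = 21.7143.
Expenditure on x: 4.6·12.1739 = 56; share = 0.2692.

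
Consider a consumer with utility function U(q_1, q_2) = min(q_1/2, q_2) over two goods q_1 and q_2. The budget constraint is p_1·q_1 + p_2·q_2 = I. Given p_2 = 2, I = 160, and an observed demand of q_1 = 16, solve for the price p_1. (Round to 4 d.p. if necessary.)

Leontief preferences: the optimum is at the kink where q_1/2 = q_2/1, i.e. q_2 = (1/2)·q_1.
Budget: p_1·q_1 + p_2·(1/2)·q_1 = I, so (2·p_1 + p_2)·q_1 = 2·I.
Demand: q_1*(p_1,p_2,I) = 2·I/(2·p_1 + p_2), q_2* = I/(2·p_1 + p_2).
Set q_1* = 16 in the demand function and solve for p_1: p_1 = 9.

p_1 = 9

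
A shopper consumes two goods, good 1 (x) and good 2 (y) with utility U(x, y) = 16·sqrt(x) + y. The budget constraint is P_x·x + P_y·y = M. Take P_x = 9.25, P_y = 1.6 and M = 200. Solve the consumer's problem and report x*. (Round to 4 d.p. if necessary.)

Plugging in: x* = (8·1.6/9.25)² = 1.9149.

x* = 1.9149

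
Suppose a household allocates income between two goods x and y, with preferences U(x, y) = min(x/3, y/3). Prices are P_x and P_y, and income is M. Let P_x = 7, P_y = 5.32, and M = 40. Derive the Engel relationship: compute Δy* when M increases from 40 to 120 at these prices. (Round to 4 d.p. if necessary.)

With perfect complements, no substitution: consume in ratio x:y = 3:3.
Budget: P_x·x + P_y·x = M, so (3·P_x + 3·P_y)·x = 3·M.
Demand: x*(P_x,P_y,M) = 3·M/(3·P_x + 3·P_y), y* = 3·M/(3·P_x + 3·P_y).
Here 3·7 + 3·5.32 = 36.96, giving y* = 3.2468.
At M' = 120: y* = 9.7403. Change: 9.7403 − 3.2468 = 6.4935.

Δy* = 6.4935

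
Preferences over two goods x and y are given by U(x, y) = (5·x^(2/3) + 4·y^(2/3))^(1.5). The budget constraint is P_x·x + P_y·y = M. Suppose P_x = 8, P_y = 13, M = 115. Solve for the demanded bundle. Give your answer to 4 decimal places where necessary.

x* = 12.0404, y* = 1.4367

MU_x ∝ 5·x^(-1/3), MU_y ∝ 4·y^(-1/3), so MRS = (5/4)·(y/x)^(1/3) = P_x/P_y.
Hence y/x = ((4/5)·P_x/P_y)^(1/(1/3)), i.e. raised to the 3 power.
With the ratio pinned down, the budget gives x* = M/(P_x + P_y·(y/x)) and y* = (y/x)·x*.
Numerically y/x = 0.119319, so x* = 115/(8 + 13·0.119319) = 12.0404 and y* = 0.119319·12.0404 = 1.4367.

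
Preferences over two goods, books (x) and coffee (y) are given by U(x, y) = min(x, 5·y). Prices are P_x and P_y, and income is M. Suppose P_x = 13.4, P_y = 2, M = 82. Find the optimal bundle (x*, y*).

With perfect complements, no substitution: consume in ratio x:y = 5:1.
Budget: P_x·x + P_y·(1/5)·x = M, so (5·P_x + P_y)·x = 5·M.
Demand: x*(P_x,P_y,M) = 5·M/(5·P_x + P_y), y* = M/(5·P_x + P_y).
Here 5·13.4 + 2 = 69, giving x* = 5.942 and y* = 1.1884.

x* = 5.942, y* = 1.1884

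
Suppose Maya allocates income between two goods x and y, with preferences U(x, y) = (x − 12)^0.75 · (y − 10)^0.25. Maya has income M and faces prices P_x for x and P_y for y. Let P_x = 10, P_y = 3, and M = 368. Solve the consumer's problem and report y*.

y* = 28.1667

Let x' = x−12, y' = y−10. MRS = 3·y'/x' = P_x/P_y.
After buying the subsistence bundle (12, 10), a share 0.75 of the remaining income goes to x: x* = 12 + 0.75·(M − 12P_x − 10P_y)/P_x.
Discretionary income = 368 − 12·10 − 10·3 = 218; y* = 10 + 0.25·218/3 = 28.1667.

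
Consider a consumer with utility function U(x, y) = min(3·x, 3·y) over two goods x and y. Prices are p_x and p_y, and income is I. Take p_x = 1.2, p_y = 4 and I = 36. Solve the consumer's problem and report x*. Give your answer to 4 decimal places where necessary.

With perfect complements, no substitution: consume in ratio x:y = 3:3.
Budget: p_x·x + p_y·x = I, so (3·p_x + 3·p_y)·x = 3·I.
Demand: x*(p_x,p_y,I) = 3·I/(3·p_x + 3·p_y), y* = 3·I/(3·p_x + 3·p_y).
Here 3·1.2 + 3·4 = 15.6, giving x* = 6.9231.

x* = 6.9231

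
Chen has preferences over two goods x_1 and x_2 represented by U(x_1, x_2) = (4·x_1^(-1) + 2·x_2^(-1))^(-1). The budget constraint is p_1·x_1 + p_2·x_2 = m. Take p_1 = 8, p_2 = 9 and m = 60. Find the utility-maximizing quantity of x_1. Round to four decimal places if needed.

With the ratio pinned down, the budget gives x_1* = m/(p_1 + p_2·(x_2/x_1)) and x_2* = (x_2/x_1)·x_1*.
Numerically x_2/x_1 = 0.666667, so x_1* = 60/(8 + 9·0.666667) = 4.2857.

x_1* = 4.2857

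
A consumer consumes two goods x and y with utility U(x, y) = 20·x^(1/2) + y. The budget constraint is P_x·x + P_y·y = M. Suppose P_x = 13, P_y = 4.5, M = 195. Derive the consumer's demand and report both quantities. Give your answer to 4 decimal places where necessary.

x* = 11.9822, y* = 8.7179

Plugging in: x* = (10·4.5/13)² = 11.9822, y* = 8.7179.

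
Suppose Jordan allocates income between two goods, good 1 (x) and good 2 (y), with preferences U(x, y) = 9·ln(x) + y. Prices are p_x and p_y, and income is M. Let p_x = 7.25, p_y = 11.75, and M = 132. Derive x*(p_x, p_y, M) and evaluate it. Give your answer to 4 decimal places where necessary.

So x*(p_x,p_y) = 9·p_y/p_x, independent of income; and y* = (M − 9·p_y)/p_y.
At the given prices: x* = 9·11.75/7.25 = 14.5862.

x* = 14.5862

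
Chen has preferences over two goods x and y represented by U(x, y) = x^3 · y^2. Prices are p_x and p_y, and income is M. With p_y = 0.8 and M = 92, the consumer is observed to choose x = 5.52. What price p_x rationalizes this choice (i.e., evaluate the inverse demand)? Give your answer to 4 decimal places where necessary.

MU_x/MU_y = (3·y)/(2·x); tangency sets this equal to p_x/p_y.
Rearranging, p_y·y = (2/3)·p_x·x. Substituting into the budget gives p_x·x·(1 + (2/3)) = M.
Demand: x*(p_x,p_y,M) = 0.6·M/p_x and y* = 0.4·M/p_y.
Set x* = 5.52 in the demand function and solve for p_x: p_x = 10.

p_x = 10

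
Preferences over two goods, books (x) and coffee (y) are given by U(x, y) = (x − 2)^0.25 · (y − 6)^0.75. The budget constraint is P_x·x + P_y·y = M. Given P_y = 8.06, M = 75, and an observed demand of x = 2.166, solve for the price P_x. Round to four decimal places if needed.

P_x = 10

MRS = (1/3)·(y−6)/(x−2). Tangency with P_x/P_y gives y−6 = 3·(P_x/P_y)·(x−2).
After buying the subsistence bundle (2, 6), a share 0.25 of the remaining income goes to x: x* = 2 + 0.25·(M − 2P_x − 6P_y)/P_x.
Set x* = 2.166 in the demand function and solve for P_x: P_x = 10.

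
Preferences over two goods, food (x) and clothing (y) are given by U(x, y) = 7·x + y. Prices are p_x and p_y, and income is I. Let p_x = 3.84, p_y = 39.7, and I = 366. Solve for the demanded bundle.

x* = 95.3125, y* = 0

Linear utility — the consumer picks whichever good has higher MU/price: 7/3.84 = 1.8229 vs 1/39.7 = 0.0252.
x gives more utility per dollar, so spend all income on x: x* = I/p_x, y* = 0.
Numerically: x* = 95.3125, y* = 0.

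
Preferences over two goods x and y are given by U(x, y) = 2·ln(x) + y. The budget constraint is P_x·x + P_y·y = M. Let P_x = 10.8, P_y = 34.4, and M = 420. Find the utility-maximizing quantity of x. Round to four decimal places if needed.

x* = 6.3704

Set MRS = P_x/P_y: (2/x)/1 = P_x/P_y.
So x*(P_x,P_y) = 2·P_y/P_x, independent of income; and y* = (M − 2·P_y)/P_y.
At the given prices: x* = 2·34.4/10.8 = 6.3704.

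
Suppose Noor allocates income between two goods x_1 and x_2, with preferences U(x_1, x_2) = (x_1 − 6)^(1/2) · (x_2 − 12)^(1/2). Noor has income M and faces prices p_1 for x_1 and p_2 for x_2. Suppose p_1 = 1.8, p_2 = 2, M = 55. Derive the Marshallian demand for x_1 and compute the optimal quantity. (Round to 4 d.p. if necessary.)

x_1* = 11.6111

After buying the subsistence bundle (6, 12), a share 0.5 of the remaining income goes to x_1: x_1* = 6 + 0.5·(M − 6p_1 − 12p_2)/p_1.
Discretionary income = 55 − 6·1.8 − 12·2 = 20.2; x_1* = 6 + 0.5·20.2/1.8 = 11.6111.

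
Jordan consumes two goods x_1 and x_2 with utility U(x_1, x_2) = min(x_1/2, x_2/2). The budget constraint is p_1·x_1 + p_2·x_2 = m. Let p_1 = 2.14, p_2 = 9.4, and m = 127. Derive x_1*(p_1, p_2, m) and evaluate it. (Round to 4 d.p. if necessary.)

x_1* = 11.0052

With perfect complements, no substitution: consume in ratio x_1:x_2 = 2:2.
Budget: p_1·x_1 + p_2·x_1 = m, so (2·p_1 + 2·p_2)·x_1 = 2·m.
Demand: x_1*(p_1,p_2,m) = 2·m/(2·p_1 + 2·p_2), x_2* = 2·m/(2·p_1 + 2·p_2).
Here 2·2.14 + 2·9.4 = 23.08, giving x_1* = 11.0052.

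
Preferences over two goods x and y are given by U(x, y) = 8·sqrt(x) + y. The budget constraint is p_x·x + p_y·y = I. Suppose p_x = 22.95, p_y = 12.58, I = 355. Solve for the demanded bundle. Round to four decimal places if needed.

Thus x* = (4·p_y/p_x)² — independent of I — with the rest of income spent on y.
Plugging in: x* = (4·12.58/22.95)² = 4.8075, y* = 19.449.

x* = 4.8075, y* = 19.449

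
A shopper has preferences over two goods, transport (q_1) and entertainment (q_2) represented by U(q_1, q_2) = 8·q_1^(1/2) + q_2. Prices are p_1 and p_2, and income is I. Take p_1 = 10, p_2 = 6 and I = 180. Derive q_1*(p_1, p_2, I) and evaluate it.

Solve: √q_1 = 4·p_2/p_1, so q_1*(p_1,p_2) = (4·p_2/p_1)², and q_2* = (I − p_1·q_1*)/p_2.
Plugging in: q_1* = (4·6/10)² = 5.76.

q_1* = 5.76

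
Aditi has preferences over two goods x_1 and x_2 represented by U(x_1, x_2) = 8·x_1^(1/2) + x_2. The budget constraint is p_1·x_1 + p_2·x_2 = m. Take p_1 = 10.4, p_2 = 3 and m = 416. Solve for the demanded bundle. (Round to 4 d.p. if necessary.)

Plugging in: x_1* = (4·3/10.4)² = 1.3314, x_2* = 134.0513.

x_1* = 1.3314, x_2* = 134.0513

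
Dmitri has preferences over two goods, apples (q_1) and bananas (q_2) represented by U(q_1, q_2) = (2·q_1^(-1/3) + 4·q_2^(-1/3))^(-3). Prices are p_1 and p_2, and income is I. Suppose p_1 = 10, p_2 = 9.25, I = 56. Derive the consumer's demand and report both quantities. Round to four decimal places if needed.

q_1* = 2.1137, q_2* = 3.7689

From the CES first-order condition, (1/2)·(q_2/q_1)^(4/3) = p_1/p_2.
Solve for the ratio: q_2/q_1 = [2·p_1/p_2]^(0.75).
With the ratio pinned down, the budget gives q_1* = I/(p_1 + p_2·(q_2/q_1)) and q_2* = (q_2/q_1)·q_1*.
Numerically q_2/q_1 = 1.783061, so q_1* = 56/(10 + 9.25·1.783061) = 2.1137 and q_2* = 1.783061·2.1137 = 3.7689.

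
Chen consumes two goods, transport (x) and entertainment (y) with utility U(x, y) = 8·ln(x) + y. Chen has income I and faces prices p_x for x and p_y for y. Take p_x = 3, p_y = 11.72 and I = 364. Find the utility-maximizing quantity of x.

x* = 31.2533

At the given prices: x* = 8·11.72/3 = 31.2533.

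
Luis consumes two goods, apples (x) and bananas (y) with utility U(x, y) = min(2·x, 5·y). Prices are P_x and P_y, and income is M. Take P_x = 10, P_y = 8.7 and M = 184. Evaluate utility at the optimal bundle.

V = 27.2997

Leontief preferences: the optimum is at the kink where x/5 = y/2, i.e. y = (2/5)·x.
Budget: P_x·x + P_y·(2/5)·x = M, so (5·P_x + 2·P_y)·x = 5·M.
Demand: x*(P_x,P_y,M) = 5·M/(5·P_x + 2·P_y), y* = 2·M/(5·P_x + 2·P_y).
Here 5·10 + 2·8.7 = 67.4, giving x* = 13.6499 and y* = 5.4599.
Utility at the optimum: U(13.6499, 5.4599) = 27.2997.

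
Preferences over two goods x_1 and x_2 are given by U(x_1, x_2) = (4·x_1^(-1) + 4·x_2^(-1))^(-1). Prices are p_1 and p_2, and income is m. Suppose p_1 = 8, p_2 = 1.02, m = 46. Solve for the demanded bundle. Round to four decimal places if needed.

x_1* = 4.2371, x_2* = 11.8662

MRS = MU_x_1/MU_x_2 = (x_2/x_1)^(2). Set equal to p_1/p_2.
Solve for the ratio: x_2/x_1 = [p_1/p_2]^(0.5).
Substitute x_2 = (x_2/x_1)·x_1 into the budget: x_1* = m/(p_1 + p_2·(x_2/x_1)).
Numerically x_2/x_1 = 2.80056, so x_1* = 46/(8 + 1.02·2.80056) = 4.2371 and x_2* = 2.80056·4.2371 = 11.8662.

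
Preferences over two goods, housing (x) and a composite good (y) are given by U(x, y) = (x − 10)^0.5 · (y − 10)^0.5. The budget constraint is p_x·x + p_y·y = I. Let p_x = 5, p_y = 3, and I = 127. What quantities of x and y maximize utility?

MRS = (y−10)/(x−10). Tangency with p_x/p_y gives y−10 = (p_x/p_y)·(x−10).
Substituting into the budget: x* = 10 + 0.5·(I − 10·p_x − 10·p_y)/p_x, and y* = 10 + 0.5·(…)/p_y.
Discretionary income = 127 − 10·5 − 10·3 = 47; x* = 10 + 0.5·47/5 = 14.7; y* = 10 + 0.5·47/3 = 17.8333.

x* = 14.7, y* = 17.8333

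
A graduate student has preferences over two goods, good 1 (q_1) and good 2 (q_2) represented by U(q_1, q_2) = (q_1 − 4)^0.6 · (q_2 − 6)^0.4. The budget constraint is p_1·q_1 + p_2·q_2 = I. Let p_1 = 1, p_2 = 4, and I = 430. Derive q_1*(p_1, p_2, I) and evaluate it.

MRS = (3/2)·(q_2−6)/(q_1−4). Tangency with p_1/p_2 gives q_2−6 = (2/3)·(p_1/p_2)·(q_1−4).
After buying the subsistence bundle (4, 6), a share 0.6 of the remaining income goes to q_1: q_1* = 4 + 0.6·(I − 4p_1 − 6p_2)/p_1.
Discretionary income = 430 − 4·1 − 6·4 = 402; q_1* = 4 + 0.6·402/1 = 245.2.

q_1* = 245.2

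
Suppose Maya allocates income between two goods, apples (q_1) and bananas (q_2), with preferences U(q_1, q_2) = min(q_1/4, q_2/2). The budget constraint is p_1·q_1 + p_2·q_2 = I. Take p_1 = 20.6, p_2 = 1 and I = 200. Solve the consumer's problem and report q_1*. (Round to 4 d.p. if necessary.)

q_1* = 9.4787

Here 4·20.6 + 2·1 = 84.4, giving q_1* = 9.4787.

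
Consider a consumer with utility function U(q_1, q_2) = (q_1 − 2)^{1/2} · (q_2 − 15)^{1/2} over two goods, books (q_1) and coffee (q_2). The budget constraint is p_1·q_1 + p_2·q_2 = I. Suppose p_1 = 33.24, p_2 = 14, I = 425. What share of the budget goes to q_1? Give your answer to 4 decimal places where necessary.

share on q_1 = 0.3312

Substituting into the budget: q_1* = 2 + 0.5·(I − 2·p_1 − 15·p_2)/p_1, and q_2* = 15 + 0.5·(…)/p_2.
Discretionary income = 425 − 2·33.24 − 15·14 = 148.52; q_1* = 2 + 0.5·148.52/33.24 = 4.2341; q_2* = 15 + 0.5·148.52/14 = 20.3043.
Expenditure on q_1: 33.24·4.2341 = 140.74; share = 0.3312.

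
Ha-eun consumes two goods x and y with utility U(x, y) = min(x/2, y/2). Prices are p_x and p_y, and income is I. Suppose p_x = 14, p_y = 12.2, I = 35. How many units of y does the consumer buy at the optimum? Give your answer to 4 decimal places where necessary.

y* = 1.3359

With perfect complements, no substitution: consume in ratio x:y = 2:2.
Budget: p_x·x + p_y·x = I, so (2·p_x + 2·p_y)·x = 2·I.
Demand: x*(p_x,p_y,I) = 2·I/(2·p_x + 2·p_y), y* = 2·I/(2·p_x + 2·p_y).
Here 2·14 + 2·12.2 = 52.4, giving y* = 1.3359.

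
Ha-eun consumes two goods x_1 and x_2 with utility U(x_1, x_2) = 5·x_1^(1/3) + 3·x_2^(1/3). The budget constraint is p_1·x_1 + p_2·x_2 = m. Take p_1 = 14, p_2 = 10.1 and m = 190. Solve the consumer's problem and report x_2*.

MU_x_1 ∝ 5·x_1^(-2/3), MU_x_2 ∝ 3·x_2^(-2/3), so MRS = (5/3)·(x_2/x_1)^(2/3) = p_1/p_2.
Hence x_2/x_1 = ((3/5)·p_1/p_2)^(1/(2/3)), i.e. raised to the 1.5 power.
Substitute x_2 = (x_2/x_1)·x_1 into the budget: x_1* = m/(p_1 + p_2·(x_2/x_1)).
Numerically x_2/x_1 = 0.758467, so x_1* = 190/(14 + 10.1·0.758467) = 8.7717 and x_2* = 0.758467·8.7717 = 6.6531.

x_2* = 6.6531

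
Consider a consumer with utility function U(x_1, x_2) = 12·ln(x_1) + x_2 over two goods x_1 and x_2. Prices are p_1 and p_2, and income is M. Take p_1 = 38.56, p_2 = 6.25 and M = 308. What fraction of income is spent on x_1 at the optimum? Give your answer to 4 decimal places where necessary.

share on x_1 = 0.2435

MU_x_1 = 12/x_1, MU_x_2 = 1. Tangency: 12/x_1 = p_1/p_2.
So x_1*(p_1,p_2) = 12·p_2/p_1, independent of income; and x_2* = (M − 12·p_2)/p_2.
At the given prices: x_1* = 12·6.25/38.56 = 1.945, and x_2* = 37.28.
Expenditure on x_1: 38.56·1.945 = 75; share = 0.2435.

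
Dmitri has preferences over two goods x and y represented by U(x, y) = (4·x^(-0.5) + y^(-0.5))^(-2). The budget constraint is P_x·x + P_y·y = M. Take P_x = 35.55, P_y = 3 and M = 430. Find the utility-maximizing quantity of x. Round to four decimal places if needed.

With the ratio pinned down, the budget gives x* = M/(P_x + P_y·(y/x)) and y* = (y/x)·x*.
Numerically y/x = 2.062713, so x* = 430/(35.55 + 3·2.062713) = 10.3023.

x* = 10.3023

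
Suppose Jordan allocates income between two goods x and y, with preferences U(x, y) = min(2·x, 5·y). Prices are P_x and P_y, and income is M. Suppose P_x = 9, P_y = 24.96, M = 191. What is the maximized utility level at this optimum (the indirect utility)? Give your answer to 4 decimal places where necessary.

V = 20.1222

Demand: x*(P_x,P_y,M) = 5·M/(5·P_x + 2·P_y), y* = 2·M/(5·P_x + 2·P_y).
Here 5·9 + 2·24.96 = 94.92, giving x* = 10.0611 and y* = 4.0244.
Utility at the optimum: U(10.0611, 4.0244) = 20.1222.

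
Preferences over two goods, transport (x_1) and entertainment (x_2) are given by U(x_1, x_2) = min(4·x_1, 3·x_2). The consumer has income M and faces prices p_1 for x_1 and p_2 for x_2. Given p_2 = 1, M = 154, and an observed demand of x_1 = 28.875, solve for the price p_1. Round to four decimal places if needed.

Leontief preferences: the optimum is at the kink where x_1/3 = x_2/4, i.e. x_2 = (4/3)·x_1.
Budget: p_1·x_1 + p_2·(4/3)·x_1 = M, so (3·p_1 + 4·p_2)·x_1 = 3·M.
Demand: x_1*(p_1,p_2,M) = 3·M/(3·p_1 + 4·p_2), x_2* = 4·M/(3·p_1 + 4·p_2).
Set x_1* = 28.875 in the demand function and solve for p_1: p_1 = 4.

p_1 = 4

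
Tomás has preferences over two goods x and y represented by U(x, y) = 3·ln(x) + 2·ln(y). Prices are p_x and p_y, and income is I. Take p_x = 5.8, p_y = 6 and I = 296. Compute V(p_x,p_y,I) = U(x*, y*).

V = 16.2296

Tangency: MRS = (3/2)·y/x = p_x/p_y.
Rearranging, p_y·y = (2/3)·p_x·x. Substituting into the budget gives p_x·x·(1 + (2/3)) = I.
Demand: x*(p_x,p_y,I) = 0.6·I/p_x and y* = 0.4·I/p_y.
At p_x=5.8, p_y=6, I=296: x* = 0.6·296/5.8 = 30.6207, y* = 19.7333.
Utility at the optimum: U(30.6207, 19.7333) = 16.2296.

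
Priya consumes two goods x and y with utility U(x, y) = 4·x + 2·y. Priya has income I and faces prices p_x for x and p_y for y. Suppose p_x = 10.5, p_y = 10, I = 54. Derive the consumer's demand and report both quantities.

Perfect substitutes: compare marginal utility per dollar. 4/p_x vs 2/p_y → 0.381 vs 0.2.
x gives more utility per dollar, so spend all income on x: x* = I/p_x, y* = 0.
Numerically: x* = 5.1429, y* = 0.

x* = 5.1429, y* = 0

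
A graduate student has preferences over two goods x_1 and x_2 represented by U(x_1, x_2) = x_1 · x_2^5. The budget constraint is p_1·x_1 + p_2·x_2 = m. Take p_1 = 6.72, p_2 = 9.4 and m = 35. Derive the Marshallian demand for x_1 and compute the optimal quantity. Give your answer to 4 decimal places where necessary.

MU_x_1/MU_x_2 = (x_2)/(5·x_1); tangency sets this equal to p_1/p_2.
Rearranging, p_2·x_2 = 5·p_1·x_1. Substituting into the budget gives p_1·x_1·(1 + 5) = m.
Demand: x_1*(p_1,p_2,m) = 1/6·m/p_1 and x_2* = 5/6·m/p_2.
At p_1=6.72, p_2=9.4, m=35: x_1* = 1/6·35/6.72 = 0.8681.

x_1* = 0.8681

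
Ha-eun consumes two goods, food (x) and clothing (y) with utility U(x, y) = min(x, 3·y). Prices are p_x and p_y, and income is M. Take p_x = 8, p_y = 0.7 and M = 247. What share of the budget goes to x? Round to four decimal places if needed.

Demand: x*(p_x,p_y,M) = 3·M/(3·p_x + p_y), y* = M/(3·p_x + p_y).
Here 3·8 + 0.7 = 24.7, giving x* = 30 and y* = 10.
Expenditure on x: 8·30 = 240; share = 0.9717.

share on x = 0.9717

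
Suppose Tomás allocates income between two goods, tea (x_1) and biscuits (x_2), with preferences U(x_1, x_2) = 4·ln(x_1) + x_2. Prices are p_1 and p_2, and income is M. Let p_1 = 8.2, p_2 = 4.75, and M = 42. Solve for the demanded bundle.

MU_x_1 = 4/x_1, MU_x_2 = 1. Tangency: 4/x_1 = p_1/p_2.
So x_1*(p_1,p_2) = 4·p_2/p_1, independent of income; and x_2* = (M − 4·p_2)/p_2.
At the given prices: x_1* = 4·4.75/8.2 = 2.3171, and x_2* = 4.8421.

x_1* = 2.3171, x_2* = 4.8421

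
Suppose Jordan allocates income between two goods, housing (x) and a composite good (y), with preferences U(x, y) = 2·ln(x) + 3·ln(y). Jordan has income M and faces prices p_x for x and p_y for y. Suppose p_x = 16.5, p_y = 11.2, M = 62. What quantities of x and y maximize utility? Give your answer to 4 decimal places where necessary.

Tangency: MRS = (2/3)·y/x = p_x/p_y.
Rearranging, p_y·y = (3/2)·p_x·x. Substituting into the budget gives p_x·x·(1 + (3/2)) = M.
Demand: x*(p_x,p_y,M) = 0.4·M/p_x and y* = 0.6·M/p_y.
At p_x=16.5, p_y=11.2, M=62: x* = 0.4·62/16.5 = 1.503, y* = 3.3214.

x* = 1.503, y* = 3.3214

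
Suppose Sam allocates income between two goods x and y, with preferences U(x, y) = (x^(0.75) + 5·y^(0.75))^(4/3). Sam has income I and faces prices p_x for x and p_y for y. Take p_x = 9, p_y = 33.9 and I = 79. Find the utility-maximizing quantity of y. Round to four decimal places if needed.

y* = 2.1468

From the CES first-order condition, (1/5)·(y/x)^(0.25) = p_x/p_y.
Solve for the ratio: y/x = [5·p_x/p_y]^(4).
Substitute y = (y/x)·x into the budget: x* = I/(p_x + p_y·(y/x)).
Numerically y/x = 3.104926, so x* = 79/(9 + 33.9·3.104926) = 0.6914 and y* = 3.104926·0.6914 = 2.1468.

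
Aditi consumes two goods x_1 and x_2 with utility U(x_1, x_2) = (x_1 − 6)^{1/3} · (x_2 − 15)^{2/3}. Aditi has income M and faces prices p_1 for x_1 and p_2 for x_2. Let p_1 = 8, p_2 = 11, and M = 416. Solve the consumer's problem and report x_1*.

This is Cobb-Douglas in (x_1−6, x_2−15): tangency gives 1/3·p_2·(x_2−15) = 2/3·p_1·(x_1−6).
Substituting into the budget: x_1* = 6 + 1/3·(M − 6·p_1 − 15·p_2)/p_1, and x_2* = 15 + 2/3·(…)/p_2.
Discretionary income = 416 − 6·8 − 15·11 = 203; x_1* = 6 + 1/3·203/8 = 14.4583.

x_1* = 14.4583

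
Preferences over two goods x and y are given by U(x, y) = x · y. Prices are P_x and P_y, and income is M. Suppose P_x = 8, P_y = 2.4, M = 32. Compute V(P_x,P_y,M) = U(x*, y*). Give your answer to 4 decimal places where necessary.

Tangency: MRS = y/x = P_x/P_y.
So P_y·y = P_x·x; combined with the budget, a share 0.5 of income goes to x.
Demand: x*(P_x,P_y,M) = 0.5·M/P_x and y* = 0.5·M/P_y.
At P_x=8, P_y=2.4, M=32: x* = 0.5·32/8 = 2, y* = 6.6667.
Utility at the optimum: U(2, 6.6667) = 13.3333.

V = 13.3333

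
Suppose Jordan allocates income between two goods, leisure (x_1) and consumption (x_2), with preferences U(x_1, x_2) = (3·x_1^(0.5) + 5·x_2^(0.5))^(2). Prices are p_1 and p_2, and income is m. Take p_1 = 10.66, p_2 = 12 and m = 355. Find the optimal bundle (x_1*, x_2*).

x_1* = 9.6038, x_2* = 21.052

From the CES first-order condition, (3/5)·(x_2/x_1)^(0.5) = p_1/p_2.
Hence x_2/x_1 = ((5/3)·p_1/p_2)^(1/(0.5)), i.e. raised to the 2 power.
With the ratio pinned down, the budget gives x_1* = m/(p_1 + p_2·(x_2/x_1)) and x_2* = (x_2/x_1)·x_1*.
Numerically x_2/x_1 = 2.192045, so x_1* = 355/(10.66 + 12·2.192045) = 9.6038 and x_2* = 2.192045·9.6038 = 21.052.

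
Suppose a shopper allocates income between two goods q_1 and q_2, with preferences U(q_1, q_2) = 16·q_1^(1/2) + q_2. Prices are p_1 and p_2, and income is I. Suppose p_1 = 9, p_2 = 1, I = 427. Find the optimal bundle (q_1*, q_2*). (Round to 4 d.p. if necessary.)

Set MRS = p_1/p_2: 8·q_1^(−1/2) = p_1/p_2.
Thus q_1* = (8·p_2/p_1)² — independent of I — with the rest of income spent on q_2.
Plugging in: q_1* = (8·1/9)² = 0.7901, q_2* = 419.8889.

q_1* = 0.7901, q_2* = 419.8889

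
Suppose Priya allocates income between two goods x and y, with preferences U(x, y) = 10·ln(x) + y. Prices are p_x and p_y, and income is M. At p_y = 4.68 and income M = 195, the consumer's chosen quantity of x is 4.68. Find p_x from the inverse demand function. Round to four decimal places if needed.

p_x = 10

Set MRS = p_x/p_y: (10/x)/1 = p_x/p_y.
So x*(p_x,p_y) = 10·p_y/p_x, independent of income; and y* = (M − 10·p_y)/p_y.
Set x* = 4.68 in the demand function and solve for p_x: p_x = 10.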